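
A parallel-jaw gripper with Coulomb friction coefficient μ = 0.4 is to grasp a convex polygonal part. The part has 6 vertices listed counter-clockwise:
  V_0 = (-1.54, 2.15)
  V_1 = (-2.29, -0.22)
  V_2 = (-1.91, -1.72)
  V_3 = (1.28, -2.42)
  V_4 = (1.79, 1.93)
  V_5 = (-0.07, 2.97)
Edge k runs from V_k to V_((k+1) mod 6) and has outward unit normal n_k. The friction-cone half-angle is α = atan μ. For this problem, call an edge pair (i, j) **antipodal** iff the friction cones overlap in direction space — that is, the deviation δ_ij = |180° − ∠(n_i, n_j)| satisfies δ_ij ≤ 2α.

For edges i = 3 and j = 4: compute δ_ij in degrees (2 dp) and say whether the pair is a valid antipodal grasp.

α = atan 0.4 = 21.80°;  2α = 43.60°
edge 3: e_3 = (+0.51, +4.35);  n_3 = (+0.9932, -0.1164)
edge 4: e_4 = (-1.86, +1.04);  n_4 = (+0.4880, +0.8728)
∠(n_3, n_4) = 67.48°
δ = |180° − 67.48°| = 112.52°
112.52° > 2α = 43.60°  →  invalid

δ = 112.52°, invalid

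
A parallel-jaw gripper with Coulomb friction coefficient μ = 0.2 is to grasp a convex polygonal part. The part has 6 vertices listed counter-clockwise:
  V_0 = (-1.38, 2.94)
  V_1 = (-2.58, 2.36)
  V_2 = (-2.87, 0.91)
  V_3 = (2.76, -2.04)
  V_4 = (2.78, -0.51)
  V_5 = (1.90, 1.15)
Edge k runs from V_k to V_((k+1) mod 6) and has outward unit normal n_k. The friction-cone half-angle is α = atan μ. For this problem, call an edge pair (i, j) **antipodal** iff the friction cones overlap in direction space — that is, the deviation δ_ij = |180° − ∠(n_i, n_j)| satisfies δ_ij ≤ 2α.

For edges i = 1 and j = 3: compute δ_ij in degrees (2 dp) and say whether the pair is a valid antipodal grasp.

δ = 10.56°, valid

α = atan 0.2 = 11.31°;  2α = 22.62°
edge 1: e_1 = (-0.29, -1.45);  n_1 = (-0.9806, +0.1961)
edge 3: e_3 = (+0.02, +1.53);  n_3 = (+0.9999, -0.0131)
∠(n_1, n_3) = 169.44°
δ = |180° − 169.44°| = 10.56°
10.56° ≤ 2α = 22.62°  →  valid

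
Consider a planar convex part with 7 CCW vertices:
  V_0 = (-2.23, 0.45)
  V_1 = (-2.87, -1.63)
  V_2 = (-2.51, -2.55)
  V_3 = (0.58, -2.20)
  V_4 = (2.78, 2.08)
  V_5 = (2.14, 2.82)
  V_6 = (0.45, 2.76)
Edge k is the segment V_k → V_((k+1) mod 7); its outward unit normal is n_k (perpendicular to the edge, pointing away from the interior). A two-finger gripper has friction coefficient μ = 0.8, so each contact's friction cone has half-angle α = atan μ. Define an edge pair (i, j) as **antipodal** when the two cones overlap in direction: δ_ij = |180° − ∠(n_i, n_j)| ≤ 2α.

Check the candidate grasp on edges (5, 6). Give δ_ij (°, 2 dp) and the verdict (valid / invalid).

α = atan 0.8 = 38.66°;  2α = 77.32°
edge 5: e_5 = (-1.69, -0.06);  n_5 = (-0.0355, +0.9994)
edge 6: e_6 = (-2.68, -2.31);  n_6 = (-0.6529, +0.7575)
∠(n_5, n_6) = 38.73°
δ = |180° − 38.73°| = 141.27°
141.27° > 2α = 77.32°  →  invalid

δ = 141.27°, invalid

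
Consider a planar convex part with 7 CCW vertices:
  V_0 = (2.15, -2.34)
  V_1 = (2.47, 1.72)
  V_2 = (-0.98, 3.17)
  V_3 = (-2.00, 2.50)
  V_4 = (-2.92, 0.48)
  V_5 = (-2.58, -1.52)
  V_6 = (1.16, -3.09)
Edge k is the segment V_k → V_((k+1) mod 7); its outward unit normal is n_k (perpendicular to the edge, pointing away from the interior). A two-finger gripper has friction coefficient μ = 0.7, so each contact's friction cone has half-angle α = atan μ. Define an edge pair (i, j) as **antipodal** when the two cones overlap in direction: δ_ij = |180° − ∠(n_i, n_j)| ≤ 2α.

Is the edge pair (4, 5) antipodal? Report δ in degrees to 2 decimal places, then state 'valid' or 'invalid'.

δ = 122.42°, invalid

α = atan 0.7 = 34.99°;  2α = 69.98°
edge 4: e_4 = (+0.34, -2.00);  n_4 = (-0.9859, -0.1676)
edge 5: e_5 = (+3.74, -1.57);  n_5 = (-0.3871, -0.9221)
∠(n_4, n_5) = 57.58°
δ = |180° − 57.58°| = 122.42°
122.42° > 2α = 69.98°  →  invalid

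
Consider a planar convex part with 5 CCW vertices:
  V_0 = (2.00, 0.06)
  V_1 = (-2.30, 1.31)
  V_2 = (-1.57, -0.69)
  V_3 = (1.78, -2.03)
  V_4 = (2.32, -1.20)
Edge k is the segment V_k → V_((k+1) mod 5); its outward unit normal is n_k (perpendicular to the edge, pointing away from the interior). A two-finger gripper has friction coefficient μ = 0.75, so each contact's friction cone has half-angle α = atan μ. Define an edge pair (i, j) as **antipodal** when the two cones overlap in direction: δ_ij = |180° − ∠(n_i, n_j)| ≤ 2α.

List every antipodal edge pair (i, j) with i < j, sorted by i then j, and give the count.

α = atan 0.75 = 36.87°;  2α = 73.74°
n_0 = (+0.2791, +0.9602)
n_1 = (-0.9394, -0.3429)
n_2 = (-0.3714, -0.9285)
n_3 = (+0.8382, -0.5453)
n_4 = (+0.9692, +0.2462)
  (0,1): δ = 53.74°  ✓
  (0,2): δ = 5.59°  ✓
  (0,3): δ = 73.16°  ✓
  (0,4): δ = 120.46°  ·
  (1,2): δ = 131.85°  ·
  (1,3): δ = 53.10°  ✓
  (1,4): δ = 5.80°  ✓
  (2,3): δ = 101.25°  ·
  (2,4): δ = 53.95°  ✓
  (3,4): δ = 132.70°  ·
antipodal pairs: 6

count = 6; pairs: (0,1), (0,2), (0,3), (1,3), (1,4), (2,4)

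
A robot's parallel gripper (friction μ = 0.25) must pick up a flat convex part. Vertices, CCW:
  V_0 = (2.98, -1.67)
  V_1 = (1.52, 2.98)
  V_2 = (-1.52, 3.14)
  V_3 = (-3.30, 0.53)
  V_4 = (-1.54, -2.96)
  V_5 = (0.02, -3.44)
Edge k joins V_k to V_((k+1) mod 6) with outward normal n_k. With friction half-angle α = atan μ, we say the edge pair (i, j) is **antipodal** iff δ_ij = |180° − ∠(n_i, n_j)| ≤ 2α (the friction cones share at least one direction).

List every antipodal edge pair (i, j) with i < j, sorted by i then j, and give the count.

α = atan 0.25 = 14.04°;  2α = 28.07°
n_0 = (+0.9541, +0.2996)
n_1 = (+0.0526, +0.9986)
n_2 = (-0.8262, +0.5634)
n_3 = (-0.8929, -0.4503)
n_4 = (-0.2941, -0.9558)
n_5 = (+0.5132, -0.8583)
  (0,1): δ = 110.44°  ·
  (0,2): δ = 51.72°  ·
  (0,3): δ = 9.33°  ✓
  (0,4): δ = 55.47°  ·
  (0,5): δ = 103.45°  ·
  (1,2): δ = 121.28°  ·
  (1,3): δ = 60.23°  ·
  (1,4): δ = 14.09°  ✓
  (1,5): δ = 33.89°  ·
  (2,3): δ = 118.94°  ·
  (2,4): δ = 72.81°  ·
  (2,5): δ = 24.83°  ✓
  (3,4): δ = 133.86°  ·
  (3,5): δ = 85.88°  ·
  (4,5): δ = 132.02°  ·
antipodal pairs: 3

count = 3; pairs: (0,3), (1,4), (2,5)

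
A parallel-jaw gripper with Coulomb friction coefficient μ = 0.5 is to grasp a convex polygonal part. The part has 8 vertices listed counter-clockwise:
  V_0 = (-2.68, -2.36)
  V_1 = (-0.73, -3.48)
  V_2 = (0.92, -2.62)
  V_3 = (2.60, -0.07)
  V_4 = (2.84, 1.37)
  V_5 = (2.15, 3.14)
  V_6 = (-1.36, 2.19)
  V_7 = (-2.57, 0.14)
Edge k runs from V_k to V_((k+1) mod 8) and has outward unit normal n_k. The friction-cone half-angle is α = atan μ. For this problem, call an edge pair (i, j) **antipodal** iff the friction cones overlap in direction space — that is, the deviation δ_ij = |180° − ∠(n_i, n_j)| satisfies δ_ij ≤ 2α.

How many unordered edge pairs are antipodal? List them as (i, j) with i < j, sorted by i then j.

α = atan 0.5 = 26.57°;  2α = 53.13°
n_0 = (-0.4981, -0.8671)
n_1 = (+0.4622, -0.8868)
n_2 = (+0.8351, -0.5502)
n_3 = (+0.9864, -0.1644)
n_4 = (+0.9317, +0.3632)
n_5 = (-0.2613, +0.9653)
n_6 = (-0.8612, +0.5083)
n_7 = (-0.9990, +0.0440)
  (0,1): δ = 122.60°  ·
  (0,2): δ = 93.51°  ·
  (0,3): δ = 69.59°  ·
  (0,4): δ = 38.83°  ✓
  (0,5): δ = 45.02°  ✓
  (0,6): δ = 89.32°  ·
  (0,7): δ = 117.35°  ·
  (1,2): δ = 150.91°  ·
  (1,3): δ = 126.99°  ·
  (1,4): δ = 96.23°  ·
  (1,5): δ = 12.38°  ✓
  (1,6): δ = 31.92°  ✓
  (1,7): δ = 59.95°  ·
  (2,3): δ = 156.08°  ·
  (2,4): δ = 125.32°  ·
  (2,5): δ = 41.48°  ✓
  (2,6): δ = 2.83°  ✓
  (2,7): δ = 30.86°  ✓
  (3,4): δ = 149.24°  ·
  (3,5): δ = 65.39°  ·
  (3,6): δ = 21.09°  ✓
  (3,7): δ = 6.94°  ✓
  (4,5): δ = 96.15°  ·
  (4,6): δ = 51.85°  ✓
  (4,7): δ = 23.82°  ✓
  (5,6): δ = 135.70°  ·
  (5,7): δ = 107.66°  ·
  (6,7): δ = 151.97°  ·
antipodal pairs: 11

count = 11; pairs: (0,4), (0,5), (1,5), (1,6), (2,5), (2,6), (2,7), (3,6), (3,7), (4,6), (4,7)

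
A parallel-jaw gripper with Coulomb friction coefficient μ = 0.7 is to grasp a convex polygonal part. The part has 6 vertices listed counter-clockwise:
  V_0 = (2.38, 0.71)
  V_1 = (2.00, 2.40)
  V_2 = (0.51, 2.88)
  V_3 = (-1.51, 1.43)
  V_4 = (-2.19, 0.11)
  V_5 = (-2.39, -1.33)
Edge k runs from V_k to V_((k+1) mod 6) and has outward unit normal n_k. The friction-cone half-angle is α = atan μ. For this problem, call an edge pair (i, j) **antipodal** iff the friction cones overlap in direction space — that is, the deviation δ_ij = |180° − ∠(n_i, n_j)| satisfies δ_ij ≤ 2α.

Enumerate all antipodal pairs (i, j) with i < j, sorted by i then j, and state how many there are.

α = atan 0.7 = 34.99°;  2α = 69.98°
n_0 = (+0.9756, +0.2194)
n_1 = (+0.3066, +0.9518)
n_2 = (-0.5831, +0.8124)
n_3 = (-0.8890, +0.4580)
n_4 = (-0.9905, +0.1376)
n_5 = (+0.3932, -0.9194)
  (0,1): δ = 120.53°  ·
  (0,2): δ = 67.00°  ✓
  (0,3): δ = 39.93°  ✓
  (0,4): δ = 20.58°  ✓
  (0,5): δ = 100.48°  ·
  (1,2): δ = 126.47°  ·
  (1,3): δ = 99.40°  ·
  (1,4): δ = 80.05°  ·
  (1,5): δ = 41.01°  ✓
  (2,3): δ = 152.93°  ·
  (2,4): δ = 133.58°  ·
  (2,5): δ = 12.52°  ✓
  (3,4): δ = 160.65°  ·
  (3,5): δ = 39.59°  ✓
  (4,5): δ = 58.94°  ✓
antipodal pairs: 7

count = 7; pairs: (0,2), (0,3), (0,4), (1,5), (2,5), (3,5), (4,5)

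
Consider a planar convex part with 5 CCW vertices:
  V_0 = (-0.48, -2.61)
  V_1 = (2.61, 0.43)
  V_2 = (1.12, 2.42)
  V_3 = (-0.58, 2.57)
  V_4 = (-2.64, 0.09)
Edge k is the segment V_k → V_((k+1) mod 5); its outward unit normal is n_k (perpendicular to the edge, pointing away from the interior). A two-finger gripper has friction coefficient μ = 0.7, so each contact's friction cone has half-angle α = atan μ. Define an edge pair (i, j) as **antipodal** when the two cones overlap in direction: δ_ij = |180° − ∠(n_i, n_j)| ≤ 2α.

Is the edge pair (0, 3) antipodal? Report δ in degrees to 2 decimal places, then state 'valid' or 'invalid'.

α = atan 0.7 = 34.99°;  2α = 69.98°
edge 0: e_0 = (+3.09, +3.04);  n_0 = (+0.7013, -0.7129)
edge 3: e_3 = (-2.06, -2.48);  n_3 = (-0.7692, +0.6390)
∠(n_0, n_3) = 174.25°
δ = |180° − 174.25°| = 5.75°
5.75° ≤ 2α = 69.98°  →  valid

δ = 5.75°, valid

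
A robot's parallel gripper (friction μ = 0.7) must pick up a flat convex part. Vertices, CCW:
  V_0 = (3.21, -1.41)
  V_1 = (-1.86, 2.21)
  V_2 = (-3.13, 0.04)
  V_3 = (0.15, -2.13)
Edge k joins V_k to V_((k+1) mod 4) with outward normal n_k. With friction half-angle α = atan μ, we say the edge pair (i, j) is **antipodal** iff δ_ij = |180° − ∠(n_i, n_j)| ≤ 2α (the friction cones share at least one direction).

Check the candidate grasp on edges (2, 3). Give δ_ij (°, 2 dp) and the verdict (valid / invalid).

α = atan 0.7 = 34.99°;  2α = 69.98°
edge 2: e_2 = (+3.28, -2.17);  n_2 = (-0.5518, -0.8340)
edge 3: e_3 = (+3.06, +0.72);  n_3 = (+0.2290, -0.9734)
∠(n_2, n_3) = 46.73°
δ = |180° − 46.73°| = 133.27°
133.27° > 2α = 69.98°  →  invalid

δ = 133.27°, invalid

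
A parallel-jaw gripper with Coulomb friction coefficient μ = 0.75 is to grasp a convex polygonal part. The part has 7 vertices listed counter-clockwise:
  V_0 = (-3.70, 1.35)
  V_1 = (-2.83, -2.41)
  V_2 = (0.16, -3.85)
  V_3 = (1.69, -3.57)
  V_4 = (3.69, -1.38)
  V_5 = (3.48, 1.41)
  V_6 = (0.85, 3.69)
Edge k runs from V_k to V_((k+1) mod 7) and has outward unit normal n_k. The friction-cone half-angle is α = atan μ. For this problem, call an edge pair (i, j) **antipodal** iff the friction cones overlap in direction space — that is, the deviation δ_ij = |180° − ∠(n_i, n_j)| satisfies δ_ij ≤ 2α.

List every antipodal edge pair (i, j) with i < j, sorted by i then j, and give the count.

α = atan 0.75 = 36.87°;  2α = 73.74°
n_0 = (-0.9743, -0.2254)
n_1 = (-0.4339, -0.9010)
n_2 = (+0.1800, -0.9837)
n_3 = (+0.7384, -0.6743)
n_4 = (+0.9972, +0.0751)
n_5 = (+0.6550, +0.7556)
n_6 = (-0.4573, +0.8893)
  (0,1): δ = 128.74°  ·
  (0,2): δ = 92.66°  ·
  (0,3): δ = 55.43°  ✓
  (0,4): δ = 8.72°  ✓
  (0,5): δ = 36.05°  ✓
  (0,6): δ = 104.19°  ·
  (1,2): δ = 143.91°  ·
  (1,3): δ = 106.69°  ·
  (1,4): δ = 59.98°  ✓
  (1,5): δ = 15.21°  ✓
  (1,6): δ = 52.93°  ✓
  (2,3): δ = 142.77°  ·
  (2,4): δ = 96.07°  ·
  (2,5): δ = 51.29°  ✓
  (2,6): δ = 16.85°  ✓
  (3,4): δ = 133.29°  ·
  (3,5): δ = 88.52°  ·
  (3,6): δ = 20.38°  ✓
  (4,5): δ = 135.23°  ·
  (4,6): δ = 67.09°  ✓
  (5,6): δ = 111.86°  ·
antipodal pairs: 10

count = 10; pairs: (0,3), (0,4), (0,5), (1,4), (1,5), (1,6), (2,5), (2,6), (3,6), (4,6)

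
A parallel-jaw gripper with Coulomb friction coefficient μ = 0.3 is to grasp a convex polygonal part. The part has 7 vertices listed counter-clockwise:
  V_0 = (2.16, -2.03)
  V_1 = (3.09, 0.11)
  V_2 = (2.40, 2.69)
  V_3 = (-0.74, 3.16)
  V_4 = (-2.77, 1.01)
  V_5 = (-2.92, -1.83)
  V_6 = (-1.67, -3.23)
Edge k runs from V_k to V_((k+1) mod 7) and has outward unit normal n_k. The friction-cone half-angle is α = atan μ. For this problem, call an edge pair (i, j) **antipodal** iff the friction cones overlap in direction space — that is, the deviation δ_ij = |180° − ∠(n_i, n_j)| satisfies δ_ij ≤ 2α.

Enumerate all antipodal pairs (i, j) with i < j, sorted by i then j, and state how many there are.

α = atan 0.3 = 16.70°;  2α = 33.40°
n_0 = (+0.9171, -0.3986)
n_1 = (+0.9660, +0.2584)
n_2 = (+0.1480, +0.9890)
n_3 = (-0.7271, +0.6865)
n_4 = (-0.9986, +0.0527)
n_5 = (-0.7459, -0.6660)
n_6 = (+0.2990, -0.9543)
  (0,1): δ = 141.54°  ·
  (0,2): δ = 75.02°  ·
  (0,3): δ = 19.87°  ✓
  (0,4): δ = 20.47°  ✓
  (0,5): δ = 65.25°  ·
  (0,6): δ = 130.89°  ·
  (1,2): δ = 113.49°  ·
  (1,3): δ = 58.33°  ·
  (1,4): δ = 18.00°  ✓
  (1,5): δ = 26.79°  ✓
  (1,6): δ = 92.42°  ·
  (2,3): δ = 124.84°  ·
  (2,4): δ = 84.51°  ·
  (2,5): δ = 39.73°  ·
  (2,6): δ = 25.91°  ✓
  (3,4): δ = 139.67°  ·
  (3,5): δ = 94.88°  ·
  (3,6): δ = 29.25°  ✓
  (4,5): δ = 135.22°  ·
  (4,6): δ = 69.58°  ·
  (5,6): δ = 114.36°  ·
antipodal pairs: 6

count = 6; pairs: (0,3), (0,4), (1,4), (1,5), (2,6), (3,6)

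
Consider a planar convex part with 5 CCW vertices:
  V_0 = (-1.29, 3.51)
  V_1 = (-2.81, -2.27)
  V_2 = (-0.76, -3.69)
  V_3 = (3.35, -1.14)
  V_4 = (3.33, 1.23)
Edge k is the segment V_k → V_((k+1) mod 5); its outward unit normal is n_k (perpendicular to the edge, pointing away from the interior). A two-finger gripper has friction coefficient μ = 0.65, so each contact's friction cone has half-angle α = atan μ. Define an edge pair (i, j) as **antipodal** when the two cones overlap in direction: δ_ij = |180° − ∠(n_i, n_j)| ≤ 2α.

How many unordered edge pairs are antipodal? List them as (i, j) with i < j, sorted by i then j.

count = 5; pairs: (0,2), (0,3), (1,3), (1,4), (2,4)

α = atan 0.65 = 33.02°;  2α = 66.05°
n_0 = (-0.9671, +0.2543)
n_1 = (-0.5694, -0.8220)
n_2 = (+0.5272, -0.8497)
n_3 = (+1.0000, +0.0084)
n_4 = (+0.4425, +0.8967)
  (0,1): δ = 109.98°  ·
  (0,2): δ = 43.45°  ✓
  (0,3): δ = 15.22°  ✓
  (0,4): δ = 78.47°  ·
  (1,2): δ = 113.47°  ·
  (1,3): δ = 54.81°  ✓
  (1,4): δ = 8.44°  ✓
  (2,3): δ = 121.33°  ·
  (2,4): δ = 58.08°  ✓
  (3,4): δ = 116.75°  ·
antipodal pairs: 5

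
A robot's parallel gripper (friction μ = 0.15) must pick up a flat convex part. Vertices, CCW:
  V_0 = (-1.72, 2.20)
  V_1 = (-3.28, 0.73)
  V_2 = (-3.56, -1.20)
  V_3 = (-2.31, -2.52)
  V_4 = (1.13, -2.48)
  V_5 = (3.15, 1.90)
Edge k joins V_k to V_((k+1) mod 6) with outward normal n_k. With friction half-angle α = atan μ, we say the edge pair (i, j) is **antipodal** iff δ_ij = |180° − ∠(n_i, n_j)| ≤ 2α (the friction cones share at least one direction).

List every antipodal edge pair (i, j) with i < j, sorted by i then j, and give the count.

α = atan 0.15 = 8.53°;  2α = 17.06°
n_0 = (-0.6858, +0.7278)
n_1 = (-0.9896, +0.1436)
n_2 = (-0.7261, -0.6876)
n_3 = (+0.0116, -0.9999)
n_4 = (+0.9081, -0.4188)
n_5 = (+0.0615, +0.9981)
  (0,1): δ = 141.55°  ·
  (0,2): δ = 89.86°  ·
  (0,3): δ = 42.63°  ·
  (0,4): δ = 21.94°  ·
  (0,5): δ = 133.18°  ·
  (1,2): δ = 128.31°  ·
  (1,3): δ = 81.08°  ·
  (1,4): δ = 16.50°  ✓
  (1,5): δ = 94.73°  ·
  (2,3): δ = 132.77°  ·
  (2,4): δ = 68.20°  ·
  (2,5): δ = 43.04°  ·
  (3,4): δ = 115.42°  ·
  (3,5): δ = 4.19°  ✓
  (4,5): δ = 68.77°  ·
antipodal pairs: 2

count = 2; pairs: (1,4), (3,5)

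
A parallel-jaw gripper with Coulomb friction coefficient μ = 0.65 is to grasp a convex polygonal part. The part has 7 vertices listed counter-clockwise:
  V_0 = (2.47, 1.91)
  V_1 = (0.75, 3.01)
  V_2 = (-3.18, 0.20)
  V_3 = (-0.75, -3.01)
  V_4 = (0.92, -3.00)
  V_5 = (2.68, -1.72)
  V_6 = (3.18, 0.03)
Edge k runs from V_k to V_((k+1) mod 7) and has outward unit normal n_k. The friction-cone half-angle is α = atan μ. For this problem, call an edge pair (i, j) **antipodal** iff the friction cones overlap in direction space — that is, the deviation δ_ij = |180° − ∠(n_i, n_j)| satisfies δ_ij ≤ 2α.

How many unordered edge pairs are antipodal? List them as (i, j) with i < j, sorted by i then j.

count = 7; pairs: (0,2), (0,3), (1,3), (1,4), (1,5), (2,5), (2,6)

α = atan 0.65 = 33.02°;  2α = 66.05°
n_0 = (+0.5388, +0.8424)
n_1 = (-0.5816, +0.8135)
n_2 = (-0.7973, -0.6036)
n_3 = (+0.0060, -1.0000)
n_4 = (+0.5882, -0.8087)
n_5 = (+0.9615, -0.2747)
n_6 = (+0.9355, +0.3533)
  (0,1): δ = 111.83°  ·
  (0,2): δ = 20.27°  ✓
  (0,3): δ = 32.94°  ✓
  (0,4): δ = 68.63°  ·
  (0,5): δ = 106.65°  ·
  (0,6): δ = 143.29°  ·
  (1,2): δ = 88.44°  ·
  (1,3): δ = 35.22°  ✓
  (1,4): δ = 0.46°  ✓
  (1,5): δ = 38.49°  ✓
  (1,6): δ = 75.12°  ·
  (2,3): δ = 126.78°  ·
  (2,4): δ = 91.10°  ·
  (2,5): δ = 53.07°  ✓
  (2,6): δ = 16.44°  ✓
  (3,4): δ = 144.32°  ·
  (3,5): δ = 106.29°  ·
  (3,6): δ = 69.65°  ·
  (4,5): δ = 141.97°  ·
  (4,6): δ = 105.34°  ·
  (5,6): δ = 143.37°  ·
antipodal pairs: 7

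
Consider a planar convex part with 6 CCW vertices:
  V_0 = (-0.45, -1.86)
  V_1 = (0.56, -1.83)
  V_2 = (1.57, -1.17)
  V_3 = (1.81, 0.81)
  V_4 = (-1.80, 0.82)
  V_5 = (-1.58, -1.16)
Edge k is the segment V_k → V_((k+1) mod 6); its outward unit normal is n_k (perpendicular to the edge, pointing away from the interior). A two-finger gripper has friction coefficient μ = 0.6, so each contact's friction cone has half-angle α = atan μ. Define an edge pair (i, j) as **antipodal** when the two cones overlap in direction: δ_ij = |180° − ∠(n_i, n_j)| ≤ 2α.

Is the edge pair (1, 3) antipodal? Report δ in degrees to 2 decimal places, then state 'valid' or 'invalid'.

δ = 33.32°, valid

α = atan 0.6 = 30.96°;  2α = 61.93°
edge 1: e_1 = (+1.01, +0.66);  n_1 = (+0.5470, -0.8371)
edge 3: e_3 = (-3.61, +0.01);  n_3 = (+0.0028, +1.0000)
∠(n_1, n_3) = 146.68°
δ = |180° − 146.68°| = 33.32°
33.32° ≤ 2α = 61.93°  →  valid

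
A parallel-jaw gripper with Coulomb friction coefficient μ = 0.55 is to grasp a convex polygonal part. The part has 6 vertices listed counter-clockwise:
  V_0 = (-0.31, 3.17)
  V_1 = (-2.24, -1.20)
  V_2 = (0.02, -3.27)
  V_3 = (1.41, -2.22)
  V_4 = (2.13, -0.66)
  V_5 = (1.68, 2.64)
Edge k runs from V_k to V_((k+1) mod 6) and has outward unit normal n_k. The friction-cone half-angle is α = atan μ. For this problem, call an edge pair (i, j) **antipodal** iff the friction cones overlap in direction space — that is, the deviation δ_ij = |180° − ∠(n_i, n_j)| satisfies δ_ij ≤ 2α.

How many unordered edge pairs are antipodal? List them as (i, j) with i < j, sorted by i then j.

count = 6; pairs: (0,2), (0,3), (0,4), (1,4), (1,5), (2,5)

α = atan 0.55 = 28.81°;  2α = 57.62°
n_0 = (-0.9148, +0.4040)
n_1 = (-0.6754, -0.7374)
n_2 = (+0.6028, -0.7979)
n_3 = (+0.9080, -0.4191)
n_4 = (+0.9908, +0.1351)
n_5 = (+0.2574, +0.9663)
  (0,1): δ = 108.66°  ·
  (0,2): δ = 29.10°  ✓
  (0,3): δ = 0.95°  ✓
  (0,4): δ = 31.59°  ✓
  (0,5): δ = 98.92°  ·
  (1,2): δ = 100.45°  ·
  (1,3): δ = 72.29°  ·
  (1,4): δ = 39.75°  ✓
  (1,5): δ = 27.57°  ✓
  (2,3): δ = 151.84°  ·
  (2,4): δ = 119.30°  ·
  (2,5): δ = 51.98°  ✓
  (3,4): δ = 147.46°  ·
  (3,5): δ = 80.14°  ·
  (4,5): δ = 112.68°  ·
antipodal pairs: 6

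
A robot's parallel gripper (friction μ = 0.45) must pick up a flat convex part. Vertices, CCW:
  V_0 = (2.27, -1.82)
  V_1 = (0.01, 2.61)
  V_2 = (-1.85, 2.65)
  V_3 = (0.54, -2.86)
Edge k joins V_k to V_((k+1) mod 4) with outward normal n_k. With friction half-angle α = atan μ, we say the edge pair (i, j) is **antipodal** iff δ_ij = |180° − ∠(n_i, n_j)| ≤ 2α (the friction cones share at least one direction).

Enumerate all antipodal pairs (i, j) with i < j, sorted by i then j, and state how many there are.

count = 2; pairs: (0,2), (1,3)

α = atan 0.45 = 24.23°;  2α = 48.46°
n_0 = (+0.8908, +0.4544)
n_1 = (+0.0215, +0.9998)
n_2 = (-0.9174, -0.3979)
n_3 = (+0.5152, -0.8571)
  (0,1): δ = 118.26°  ·
  (0,2): δ = 3.58°  ✓
  (0,3): δ = 93.98°  ·
  (1,2): δ = 65.32°  ·
  (1,3): δ = 32.24°  ✓
  (2,3): δ = 82.44°  ·
antipodal pairs: 2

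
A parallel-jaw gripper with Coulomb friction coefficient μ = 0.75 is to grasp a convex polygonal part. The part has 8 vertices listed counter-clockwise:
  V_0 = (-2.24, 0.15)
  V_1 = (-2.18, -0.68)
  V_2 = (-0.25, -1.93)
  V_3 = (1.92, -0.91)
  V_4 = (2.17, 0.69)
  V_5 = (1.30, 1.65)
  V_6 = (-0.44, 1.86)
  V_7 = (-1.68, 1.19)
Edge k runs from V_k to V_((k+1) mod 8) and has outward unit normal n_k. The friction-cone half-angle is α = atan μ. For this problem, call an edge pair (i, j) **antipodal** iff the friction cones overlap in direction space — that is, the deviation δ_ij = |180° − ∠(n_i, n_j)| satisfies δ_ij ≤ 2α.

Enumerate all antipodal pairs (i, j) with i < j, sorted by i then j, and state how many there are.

α = atan 0.75 = 36.87°;  2α = 73.74°
n_0 = (-0.9974, -0.0721)
n_1 = (-0.5436, -0.8393)
n_2 = (+0.4254, -0.9050)
n_3 = (+0.9880, -0.1544)
n_4 = (+0.7410, +0.6715)
n_5 = (+0.1198, +0.9928)
n_6 = (-0.4754, +0.8798)
n_7 = (-0.8805, +0.4741)
  (0,1): δ = 127.06°  ·
  (0,2): δ = 68.96°  ✓
  (0,3): δ = 13.02°  ✓
  (0,4): δ = 38.05°  ✓
  (0,5): δ = 78.98°  ·
  (0,6): δ = 114.25°  ·
  (0,7): δ = 147.56°  ·
  (1,2): δ = 121.89°  ·
  (1,3): δ = 65.95°  ✓
  (1,4): δ = 14.89°  ✓
  (1,5): δ = 26.05°  ✓
  (1,6): δ = 61.31°  ✓
  (1,7): δ = 94.63°  ·
  (2,3): δ = 124.06°  ·
  (2,4): δ = 72.99°  ✓
  (2,5): δ = 32.06°  ✓
  (2,6): δ = 3.21°  ✓
  (2,7): δ = 36.52°  ✓
  (3,4): δ = 128.93°  ·
  (3,5): δ = 88.00°  ·
  (3,6): δ = 52.74°  ✓
  (3,7): δ = 19.42°  ✓
  (4,5): δ = 139.07°  ·
  (4,6): δ = 103.80°  ·
  (4,7): δ = 70.49°  ✓
  (5,6): δ = 144.73°  ·
  (5,7): δ = 111.42°  ·
  (6,7): δ = 146.68°  ·
antipodal pairs: 14

count = 14; pairs: (0,2), (0,3), (0,4), (1,3), (1,4), (1,5), (1,6), (2,4), (2,5), (2,6), (2,7), (3,6), (3,7), (4,7)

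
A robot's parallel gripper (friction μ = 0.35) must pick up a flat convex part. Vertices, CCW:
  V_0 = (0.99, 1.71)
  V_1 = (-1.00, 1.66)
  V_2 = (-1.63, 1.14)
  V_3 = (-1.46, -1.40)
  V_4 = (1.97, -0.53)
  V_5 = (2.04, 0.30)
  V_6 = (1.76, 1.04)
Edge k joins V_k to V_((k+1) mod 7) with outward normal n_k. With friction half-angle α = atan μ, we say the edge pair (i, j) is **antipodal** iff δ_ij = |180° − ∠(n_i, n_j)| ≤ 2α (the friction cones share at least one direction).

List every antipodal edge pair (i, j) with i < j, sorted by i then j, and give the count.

α = atan 0.35 = 19.29°;  2α = 38.58°
n_0 = (-0.0251, +0.9997)
n_1 = (-0.6366, +0.7712)
n_2 = (-0.9978, -0.0668)
n_3 = (+0.2459, -0.9693)
n_4 = (+0.9965, -0.0840)
n_5 = (+0.9353, +0.3539)
n_6 = (+0.6564, +0.7544)
  (0,1): δ = 141.90°  ·
  (0,2): δ = 87.61°  ·
  (0,3): δ = 12.79°  ✓
  (0,4): δ = 83.74°  ·
  (0,5): δ = 109.29°  ·
  (0,6): δ = 137.53°  ·
  (1,2): δ = 125.71°  ·
  (1,3): δ = 25.30°  ✓
  (1,4): δ = 45.64°  ·
  (1,5): δ = 71.19°  ·
  (1,6): δ = 99.44°  ·
  (2,3): δ = 79.60°  ·
  (2,4): δ = 8.65°  ✓
  (2,5): δ = 16.90°  ✓
  (2,6): δ = 45.14°  ·
  (3,4): δ = 109.05°  ·
  (3,5): δ = 83.51°  ·
  (3,6): δ = 55.26°  ·
  (4,5): δ = 154.45°  ·
  (4,6): δ = 126.21°  ·
  (5,6): δ = 151.75°  ·
antipodal pairs: 4

count = 4; pairs: (0,3), (1,3), (2,4), (2,5)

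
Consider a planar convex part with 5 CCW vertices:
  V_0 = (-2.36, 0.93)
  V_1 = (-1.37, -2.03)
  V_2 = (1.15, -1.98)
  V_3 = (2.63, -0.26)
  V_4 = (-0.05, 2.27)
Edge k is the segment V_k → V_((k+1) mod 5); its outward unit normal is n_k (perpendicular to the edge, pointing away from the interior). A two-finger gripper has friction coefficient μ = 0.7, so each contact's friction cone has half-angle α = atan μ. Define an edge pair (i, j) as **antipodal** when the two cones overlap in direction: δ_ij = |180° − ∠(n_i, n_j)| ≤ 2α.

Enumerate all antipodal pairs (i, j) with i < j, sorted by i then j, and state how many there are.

α = atan 0.7 = 34.99°;  2α = 69.98°
n_0 = (-0.9484, -0.3172)
n_1 = (+0.0198, -0.9998)
n_2 = (+0.7580, -0.6522)
n_3 = (+0.6865, +0.7272)
n_4 = (-0.5018, +0.8650)
  (0,1): δ = 107.36°  ·
  (0,2): δ = 59.20°  ✓
  (0,3): δ = 28.16°  ✓
  (0,4): δ = 101.62°  ·
  (1,2): δ = 131.85°  ·
  (1,3): δ = 44.49°  ✓
  (1,4): δ = 28.98°  ✓
  (2,3): δ = 92.64°  ·
  (2,4): δ = 19.17°  ✓
  (3,4): δ = 106.53°  ·
antipodal pairs: 5

count = 5; pairs: (0,2), (0,3), (1,3), (1,4), (2,4)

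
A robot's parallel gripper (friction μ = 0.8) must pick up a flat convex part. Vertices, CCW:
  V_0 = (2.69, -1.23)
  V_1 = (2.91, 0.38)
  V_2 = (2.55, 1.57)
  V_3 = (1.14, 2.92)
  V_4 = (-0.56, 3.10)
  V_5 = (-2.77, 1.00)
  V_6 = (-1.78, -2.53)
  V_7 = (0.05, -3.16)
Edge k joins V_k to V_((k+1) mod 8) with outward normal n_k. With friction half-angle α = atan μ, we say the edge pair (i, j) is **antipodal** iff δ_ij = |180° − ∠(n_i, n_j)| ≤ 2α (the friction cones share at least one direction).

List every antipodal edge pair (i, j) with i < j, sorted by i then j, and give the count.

count = 13; pairs: (0,4), (0,5), (1,4), (1,5), (1,6), (2,5), (2,6), (3,5), (3,6), (3,7), (4,6), (4,7), (5,7)

α = atan 0.8 = 38.66°;  2α = 77.32°
n_0 = (+0.9908, -0.1354)
n_1 = (+0.9572, +0.2896)
n_2 = (+0.6916, +0.7223)
n_3 = (+0.1053, +0.9944)
n_4 = (-0.6888, +0.7249)
n_5 = (-0.9629, -0.2700)
n_6 = (-0.3255, -0.9455)
n_7 = (+0.5902, -0.8073)
  (0,1): δ = 155.39°  ·
  (0,2): δ = 125.97°  ·
  (0,3): δ = 88.26°  ·
  (0,4): δ = 38.68°  ✓
  (0,5): δ = 23.45°  ✓
  (0,6): δ = 78.78°  ·
  (0,7): δ = 133.95°  ·
  (1,2): δ = 150.59°  ·
  (1,3): δ = 112.88°  ·
  (1,4): δ = 63.29°  ✓
  (1,5): δ = 1.17°  ✓
  (1,6): δ = 54.17°  ✓
  (1,7): δ = 109.34°  ·
  (2,3): δ = 142.29°  ·
  (2,4): δ = 92.71°  ·
  (2,5): δ = 30.58°  ✓
  (2,6): δ = 24.76°  ✓
  (2,7): δ = 79.92°  ·
  (3,4): δ = 130.42°  ·
  (3,5): δ = 68.29°  ✓
  (3,6): δ = 12.95°  ✓
  (3,7): δ = 42.21°  ✓
  (4,5): δ = 117.87°  ·
  (4,6): δ = 62.53°  ✓
  (4,7): δ = 7.37°  ✓
  (5,6): δ = 124.66°  ·
  (5,7): δ = 69.50°  ✓
  (6,7): δ = 124.83°  ·
antipodal pairs: 13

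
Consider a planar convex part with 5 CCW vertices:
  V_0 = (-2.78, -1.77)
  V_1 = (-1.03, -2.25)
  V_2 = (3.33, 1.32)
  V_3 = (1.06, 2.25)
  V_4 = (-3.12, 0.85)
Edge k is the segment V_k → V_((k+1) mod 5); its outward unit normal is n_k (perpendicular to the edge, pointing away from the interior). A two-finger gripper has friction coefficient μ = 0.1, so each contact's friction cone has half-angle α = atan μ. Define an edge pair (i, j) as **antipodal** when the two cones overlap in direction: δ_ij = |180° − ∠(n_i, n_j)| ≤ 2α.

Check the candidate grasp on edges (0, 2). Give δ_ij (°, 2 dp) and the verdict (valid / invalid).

δ = 6.94°, valid

α = atan 0.1 = 5.71°;  2α = 11.42°
edge 0: e_0 = (+1.75, -0.48);  n_0 = (-0.2645, -0.9644)
edge 2: e_2 = (-2.27, +0.93);  n_2 = (+0.3791, +0.9254)
∠(n_0, n_2) = 173.06°
δ = |180° − 173.06°| = 6.94°
6.94° ≤ 2α = 11.42°  →  valid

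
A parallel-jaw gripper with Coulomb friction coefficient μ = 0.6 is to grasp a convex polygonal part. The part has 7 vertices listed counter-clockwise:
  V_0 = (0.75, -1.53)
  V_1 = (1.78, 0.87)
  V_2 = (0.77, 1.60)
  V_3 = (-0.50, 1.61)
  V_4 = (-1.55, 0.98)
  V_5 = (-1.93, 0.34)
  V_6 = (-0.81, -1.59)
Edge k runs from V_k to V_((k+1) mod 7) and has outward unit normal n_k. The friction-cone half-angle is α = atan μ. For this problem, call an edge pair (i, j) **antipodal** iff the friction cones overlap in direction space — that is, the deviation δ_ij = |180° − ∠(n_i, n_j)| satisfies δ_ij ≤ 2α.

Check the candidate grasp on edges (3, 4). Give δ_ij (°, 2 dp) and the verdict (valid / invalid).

δ = 151.66°, invalid

α = atan 0.6 = 30.96°;  2α = 61.93°
edge 3: e_3 = (-1.05, -0.63);  n_3 = (-0.5145, +0.8575)
edge 4: e_4 = (-0.38, -0.64);  n_4 = (-0.8599, +0.5105)
∠(n_3, n_4) = 28.34°
δ = |180° − 28.34°| = 151.66°
151.66° > 2α = 61.93°  →  invalid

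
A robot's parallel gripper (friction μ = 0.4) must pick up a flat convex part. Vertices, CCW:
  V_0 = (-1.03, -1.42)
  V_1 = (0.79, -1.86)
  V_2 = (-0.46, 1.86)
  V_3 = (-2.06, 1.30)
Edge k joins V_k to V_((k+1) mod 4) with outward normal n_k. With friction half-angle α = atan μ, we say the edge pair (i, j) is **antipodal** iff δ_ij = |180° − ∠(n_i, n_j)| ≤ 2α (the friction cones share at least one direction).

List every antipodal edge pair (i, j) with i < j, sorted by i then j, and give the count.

count = 2; pairs: (0,2), (1,3)

α = atan 0.4 = 21.80°;  2α = 43.60°
n_0 = (-0.2350, -0.9720)
n_1 = (+0.9479, +0.3185)
n_2 = (-0.3304, +0.9439)
n_3 = (-0.9352, -0.3541)
  (0,1): δ = 57.84°  ·
  (0,2): δ = 32.88°  ✓
  (0,3): δ = 124.33°  ·
  (1,2): δ = 89.28°  ·
  (1,3): δ = 2.17°  ✓
  (2,3): δ = 88.55°  ·
antipodal pairs: 2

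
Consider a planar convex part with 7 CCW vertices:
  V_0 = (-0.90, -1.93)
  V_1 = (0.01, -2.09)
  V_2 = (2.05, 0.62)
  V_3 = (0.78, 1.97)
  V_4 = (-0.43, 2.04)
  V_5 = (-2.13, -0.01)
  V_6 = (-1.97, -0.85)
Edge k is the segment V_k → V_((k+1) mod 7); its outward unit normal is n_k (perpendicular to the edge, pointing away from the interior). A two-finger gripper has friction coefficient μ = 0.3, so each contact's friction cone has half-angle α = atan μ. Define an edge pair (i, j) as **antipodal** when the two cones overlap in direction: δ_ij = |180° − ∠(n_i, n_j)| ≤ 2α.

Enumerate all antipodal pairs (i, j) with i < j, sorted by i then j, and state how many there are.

count = 4; pairs: (0,3), (1,4), (2,5), (2,6)

α = atan 0.3 = 16.70°;  2α = 33.40°
n_0 = (-0.1732, -0.9849)
n_1 = (+0.7989, -0.6014)
n_2 = (+0.7284, +0.6852)
n_3 = (+0.0578, +0.9983)
n_4 = (-0.7698, +0.6383)
n_5 = (-0.9823, -0.1871)
n_6 = (-0.7104, -0.7038)
  (0,1): δ = 117.00°  ·
  (0,2): δ = 36.78°  ·
  (0,3): δ = 6.66°  ✓
  (0,4): δ = 60.30°  ·
  (0,5): δ = 110.76°  ·
  (0,6): δ = 144.71°  ·
  (1,2): δ = 99.78°  ·
  (1,3): δ = 56.34°  ·
  (1,4): δ = 2.70°  ✓
  (1,5): δ = 47.76°  ·
  (1,6): δ = 81.70°  ·
  (2,3): δ = 136.56°  ·
  (2,4): δ = 82.92°  ·
  (2,5): δ = 32.47°  ✓
  (2,6): δ = 1.48°  ✓
  (3,4): δ = 126.36°  ·
  (3,5): δ = 75.90°  ·
  (3,6): δ = 41.96°  ·
  (4,5): δ = 129.55°  ·
  (4,6): δ = 95.60°  ·
  (5,6): δ = 146.05°  ·
antipodal pairs: 4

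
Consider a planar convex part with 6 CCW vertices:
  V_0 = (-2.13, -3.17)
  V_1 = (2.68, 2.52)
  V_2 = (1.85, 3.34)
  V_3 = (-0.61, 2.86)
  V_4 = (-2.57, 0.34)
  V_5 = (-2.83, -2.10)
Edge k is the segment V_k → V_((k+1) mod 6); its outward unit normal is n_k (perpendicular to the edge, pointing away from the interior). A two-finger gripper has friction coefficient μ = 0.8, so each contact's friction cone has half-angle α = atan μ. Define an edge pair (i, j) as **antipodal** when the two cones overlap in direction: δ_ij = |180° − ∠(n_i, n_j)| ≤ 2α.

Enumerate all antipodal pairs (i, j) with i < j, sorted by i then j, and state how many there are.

count = 7; pairs: (0,2), (0,3), (0,4), (0,5), (1,4), (1,5), (2,5)

α = atan 0.8 = 38.66°;  2α = 77.32°
n_0 = (+0.7637, -0.6456)
n_1 = (+0.7028, +0.7114)
n_2 = (-0.1915, +0.9815)
n_3 = (-0.7894, +0.6139)
n_4 = (-0.9944, +0.1060)
n_5 = (-0.8368, -0.5475)
  (0,1): δ = 94.44°  ·
  (0,2): δ = 38.75°  ✓
  (0,3): δ = 2.33°  ✓
  (0,4): δ = 34.13°  ✓
  (0,5): δ = 73.40°  ✓
  (1,2): δ = 124.31°  ·
  (1,3): δ = 83.22°  ·
  (1,4): δ = 51.43°  ✓
  (1,5): δ = 12.15°  ✓
  (2,3): δ = 138.92°  ·
  (2,4): δ = 107.12°  ·
  (2,5): δ = 67.85°  ✓
  (3,4): δ = 148.21°  ·
  (3,5): δ = 108.93°  ·
  (4,5): δ = 140.72°  ·
antipodal pairs: 7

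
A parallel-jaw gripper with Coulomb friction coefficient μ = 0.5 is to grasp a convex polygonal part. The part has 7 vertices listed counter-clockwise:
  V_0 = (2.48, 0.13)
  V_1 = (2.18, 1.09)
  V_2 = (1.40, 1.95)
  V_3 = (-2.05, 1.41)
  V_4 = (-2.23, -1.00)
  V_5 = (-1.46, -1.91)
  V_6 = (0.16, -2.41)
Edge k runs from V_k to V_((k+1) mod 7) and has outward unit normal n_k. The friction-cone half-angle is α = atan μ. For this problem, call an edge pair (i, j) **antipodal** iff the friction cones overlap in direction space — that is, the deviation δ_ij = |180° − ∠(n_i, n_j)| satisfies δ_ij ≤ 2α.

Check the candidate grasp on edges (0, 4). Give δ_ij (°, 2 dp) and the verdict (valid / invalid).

α = atan 0.5 = 26.57°;  2α = 53.13°
edge 0: e_0 = (-0.30, +0.96);  n_0 = (+0.9545, +0.2983)
edge 4: e_4 = (+0.77, -0.91);  n_4 = (-0.7634, -0.6459)
∠(n_0, n_4) = 157.12°
δ = |180° − 157.12°| = 22.88°
22.88° ≤ 2α = 53.13°  →  valid

δ = 22.88°, valid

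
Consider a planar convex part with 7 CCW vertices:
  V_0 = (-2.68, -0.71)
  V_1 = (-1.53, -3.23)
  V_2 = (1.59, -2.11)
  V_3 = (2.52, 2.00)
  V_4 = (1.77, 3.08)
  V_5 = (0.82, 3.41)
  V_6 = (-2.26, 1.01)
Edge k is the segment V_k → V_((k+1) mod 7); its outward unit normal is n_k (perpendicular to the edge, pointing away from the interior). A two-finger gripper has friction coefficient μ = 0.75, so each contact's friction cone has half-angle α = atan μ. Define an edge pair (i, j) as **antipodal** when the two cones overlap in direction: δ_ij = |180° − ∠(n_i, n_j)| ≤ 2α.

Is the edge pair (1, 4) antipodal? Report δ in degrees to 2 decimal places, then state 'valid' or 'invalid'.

α = atan 0.75 = 36.87°;  2α = 73.74°
edge 1: e_1 = (+3.12, +1.12);  n_1 = (+0.3379, -0.9412)
edge 4: e_4 = (-0.95, +0.33);  n_4 = (+0.3281, +0.9446)
∠(n_1, n_4) = 141.10°
δ = |180° − 141.10°| = 38.90°
38.90° ≤ 2α = 73.74°  →  valid

δ = 38.90°, valid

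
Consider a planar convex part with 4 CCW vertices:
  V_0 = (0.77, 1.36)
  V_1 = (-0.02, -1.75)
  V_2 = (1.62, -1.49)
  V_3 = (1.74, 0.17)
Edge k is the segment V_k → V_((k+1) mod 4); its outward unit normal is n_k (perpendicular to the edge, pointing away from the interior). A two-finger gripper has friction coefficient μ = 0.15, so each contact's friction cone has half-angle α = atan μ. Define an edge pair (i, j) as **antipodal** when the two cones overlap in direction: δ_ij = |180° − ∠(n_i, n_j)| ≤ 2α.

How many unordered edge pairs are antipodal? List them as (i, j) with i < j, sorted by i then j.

count = 1; pairs: (0,2)

α = atan 0.15 = 8.53°;  2α = 17.06°
n_0 = (-0.9692, +0.2462)
n_1 = (+0.1566, -0.9877)
n_2 = (+0.9974, -0.0721)
n_3 = (+0.7751, +0.6318)
  (0,1): δ = 66.74°  ·
  (0,2): δ = 10.12°  ✓
  (0,3): δ = 53.44°  ·
  (1,2): δ = 103.14°  ·
  (1,3): δ = 59.82°  ·
  (2,3): δ = 136.68°  ·
antipodal pairs: 1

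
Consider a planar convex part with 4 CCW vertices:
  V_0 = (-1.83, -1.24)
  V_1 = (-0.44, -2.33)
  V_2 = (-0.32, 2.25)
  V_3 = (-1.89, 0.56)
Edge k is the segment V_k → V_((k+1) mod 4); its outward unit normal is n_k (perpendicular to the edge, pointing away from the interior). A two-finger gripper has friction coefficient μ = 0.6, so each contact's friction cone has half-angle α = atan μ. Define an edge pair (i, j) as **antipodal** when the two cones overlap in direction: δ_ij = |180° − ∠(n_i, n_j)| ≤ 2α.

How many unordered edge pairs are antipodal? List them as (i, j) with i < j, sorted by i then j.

α = atan 0.6 = 30.96°;  2α = 61.93°
n_0 = (-0.6171, -0.7869)
n_1 = (+0.9997, -0.0262)
n_2 = (-0.7326, +0.6806)
n_3 = (-0.9994, -0.0333)
  (0,1): δ = 53.40°  ✓
  (0,2): δ = 85.21°  ·
  (0,3): δ = 130.01°  ·
  (1,2): δ = 41.39°  ✓
  (1,3): δ = 3.41°  ✓
  (2,3): δ = 135.20°  ·
antipodal pairs: 3

count = 3; pairs: (0,1), (1,2), (1,3)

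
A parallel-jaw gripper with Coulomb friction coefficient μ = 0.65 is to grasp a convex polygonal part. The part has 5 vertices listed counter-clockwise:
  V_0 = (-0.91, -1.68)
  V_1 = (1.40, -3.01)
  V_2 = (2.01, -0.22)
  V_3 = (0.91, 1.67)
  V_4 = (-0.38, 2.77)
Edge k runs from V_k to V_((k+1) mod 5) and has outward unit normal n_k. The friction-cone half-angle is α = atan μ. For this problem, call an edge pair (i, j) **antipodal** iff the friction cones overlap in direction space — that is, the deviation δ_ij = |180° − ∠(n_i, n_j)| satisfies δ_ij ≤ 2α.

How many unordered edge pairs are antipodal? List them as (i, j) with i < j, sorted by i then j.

α = atan 0.65 = 33.02°;  2α = 66.05°
n_0 = (-0.4990, -0.8666)
n_1 = (+0.9769, -0.2136)
n_2 = (+0.8643, +0.5030)
n_3 = (+0.6488, +0.7609)
n_4 = (-0.9930, +0.1183)
  (0,1): δ = 72.40°  ·
  (0,2): δ = 29.87°  ✓
  (0,3): δ = 10.52°  ✓
  (0,4): δ = 113.14°  ·
  (1,2): δ = 137.47°  ·
  (1,3): δ = 118.12°  ·
  (1,4): δ = 5.54°  ✓
  (2,3): δ = 160.65°  ·
  (2,4): δ = 36.99°  ✓
  (3,4): δ = 56.34°  ✓
antipodal pairs: 5

count = 5; pairs: (0,2), (0,3), (1,4), (2,4), (3,4)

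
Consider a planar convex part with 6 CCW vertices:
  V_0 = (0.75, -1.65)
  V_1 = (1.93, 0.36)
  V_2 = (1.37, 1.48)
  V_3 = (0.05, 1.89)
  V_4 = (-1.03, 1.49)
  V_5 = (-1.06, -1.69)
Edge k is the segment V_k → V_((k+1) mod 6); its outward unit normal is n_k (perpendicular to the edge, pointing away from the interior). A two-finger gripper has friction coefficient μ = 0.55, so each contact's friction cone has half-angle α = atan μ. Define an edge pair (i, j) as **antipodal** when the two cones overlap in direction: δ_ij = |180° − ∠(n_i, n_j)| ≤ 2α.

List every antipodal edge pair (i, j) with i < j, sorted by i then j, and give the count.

α = atan 0.55 = 28.81°;  2α = 57.62°
n_0 = (+0.8624, -0.5063)
n_1 = (+0.8944, +0.4472)
n_2 = (+0.2966, +0.9550)
n_3 = (-0.3473, +0.9377)
n_4 = (-1.0000, +0.0094)
n_5 = (+0.0221, -0.9998)
  (0,1): δ = 123.02°  ·
  (0,2): δ = 76.84°  ·
  (0,3): δ = 39.26°  ✓
  (0,4): δ = 29.88°  ✓
  (0,5): δ = 121.68°  ·
  (1,2): δ = 133.82°  ·
  (1,3): δ = 96.24°  ·
  (1,4): δ = 27.11°  ✓
  (1,5): δ = 64.70°  ·
  (2,3): δ = 142.42°  ·
  (2,4): δ = 73.29°  ·
  (2,5): δ = 18.52°  ✓
  (3,4): δ = 110.86°  ·
  (3,5): δ = 19.06°  ✓
  (4,5): δ = 88.19°  ·
antipodal pairs: 5

count = 5; pairs: (0,3), (0,4), (1,4), (2,5), (3,5)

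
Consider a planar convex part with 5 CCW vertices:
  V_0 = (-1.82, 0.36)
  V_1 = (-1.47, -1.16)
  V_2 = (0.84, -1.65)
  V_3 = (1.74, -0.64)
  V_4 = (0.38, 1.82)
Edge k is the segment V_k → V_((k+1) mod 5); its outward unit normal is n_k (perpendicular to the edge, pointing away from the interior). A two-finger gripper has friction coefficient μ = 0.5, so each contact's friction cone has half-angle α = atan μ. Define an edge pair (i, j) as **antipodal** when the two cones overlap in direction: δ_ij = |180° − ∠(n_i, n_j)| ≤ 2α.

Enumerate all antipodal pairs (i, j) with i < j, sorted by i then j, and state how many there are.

count = 4; pairs: (0,3), (1,3), (1,4), (2,4)

α = atan 0.5 = 26.57°;  2α = 53.13°
n_0 = (-0.9745, -0.2244)
n_1 = (-0.2075, -0.9782)
n_2 = (+0.7466, -0.6653)
n_3 = (+0.8752, +0.4838)
n_4 = (-0.5530, +0.8332)
  (0,1): δ = 114.94°  ·
  (0,2): δ = 54.67°  ·
  (0,3): δ = 15.97°  ✓
  (0,4): δ = 110.60°  ·
  (1,2): δ = 119.73°  ·
  (1,3): δ = 49.09°  ✓
  (1,4): δ = 45.55°  ✓
  (2,3): δ = 109.36°  ·
  (2,4): δ = 14.73°  ✓
  (3,4): δ = 85.37°  ·
antipodal pairs: 4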